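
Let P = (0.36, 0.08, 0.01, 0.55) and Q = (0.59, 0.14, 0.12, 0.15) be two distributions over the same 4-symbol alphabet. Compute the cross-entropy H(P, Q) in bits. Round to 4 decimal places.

2.0369 bits

H(P,Q) = −Σ p·log₂ q.
  −0.36·log₂(0.59) = 0.27404
  −0.08·log₂(0.14) = 0.22692
  −0.01·log₂(0.12) = 0.03059
  −0.55·log₂(0.15) = 1.50533
H(P,Q) = 2.0369 bits.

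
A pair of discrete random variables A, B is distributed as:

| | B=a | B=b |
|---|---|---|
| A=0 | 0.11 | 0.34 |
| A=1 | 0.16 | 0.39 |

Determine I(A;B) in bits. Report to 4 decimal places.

Marginals: p(A) = (0.4500, 0.5500), p(B) = (0.2700, 0.7300).
I(A;B) = Σ p(x,y)·log₂[p(x,y)/(p(x)p(y))].
  (0,a): 0.11·log₂(0.9053) = -0.01578
  (0,b): 0.34·log₂(1.0350) = 0.01688
  (1,a): 0.16·log₂(1.0774) = 0.01722
  (1,b): 0.39·log₂(0.9714) = -0.01635
Sum = 0.0020 bits.

0.0020 bits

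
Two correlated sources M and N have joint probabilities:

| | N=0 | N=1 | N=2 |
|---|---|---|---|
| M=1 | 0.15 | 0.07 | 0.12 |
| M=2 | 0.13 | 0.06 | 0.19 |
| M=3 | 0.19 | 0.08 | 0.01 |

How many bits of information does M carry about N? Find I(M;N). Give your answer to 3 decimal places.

Marginals: p(M) = (0.3400, 0.3800, 0.2800), p(N) = (0.4700, 0.2100, 0.3200).
I(M;N) = Σ p(x,y)·log₂[p(x,y)/(p(x)p(y))].
  (1,0): 0.15·log₂(0.9387) = -0.0137
  (1,1): 0.07·log₂(0.9804) = -0.0020
  (1,2): 0.12·log₂(1.1029) = 0.0170
  (2,0): 0.13·log₂(0.7279) = -0.0596
  (2,1): 0.06·log₂(0.7519) = -0.0247
  (2,2): 0.19·log₂(1.5625) = 0.1223
  (3,0): 0.19·log₂(1.4438) = 0.1007
  (3,1): 0.08·log₂(1.3605) = 0.0355
  (3,2): 0.01·log₂(0.1116) = -0.0316
Sum = 0.144 bits.

0.144 bits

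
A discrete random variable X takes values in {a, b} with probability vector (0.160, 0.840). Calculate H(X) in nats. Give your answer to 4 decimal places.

H(X) = −Σ p·ln p.
  −(0.160)·ln(0.160) = 0.29321
  −(0.840)·ln(0.840) = 0.14646
Sum: 0.29321 + 0.14646 = 0.4397 nats.

0.4397 nats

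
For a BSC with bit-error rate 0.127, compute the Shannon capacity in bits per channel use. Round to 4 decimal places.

Binary symmetric channel: C = 1 − h₂(ε) where h₂ is the binary entropy function.
h₂(0.127) = −0.127·log₂0.127 − 0.873·log₂0.873 = 0.5492.
C = 1 − 0.5492 = 0.4508 bits per channel use.

0.4508 bits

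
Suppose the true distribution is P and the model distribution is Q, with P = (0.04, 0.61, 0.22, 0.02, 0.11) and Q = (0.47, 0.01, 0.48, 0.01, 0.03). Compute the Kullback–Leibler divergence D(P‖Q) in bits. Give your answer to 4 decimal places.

3.4541 bits

D(P‖Q) = Σ p·log₂(p/q).
  0.04·log₂(0.04/0.47) = -0.14218
  0.61·log₂(0.61/0.01) = 3.61775
  0.22·log₂(0.22/0.48) = -0.24762
  0.02·log₂(0.02/0.01) = 0.02000
  0.11·log₂(0.11/0.03) = 0.20619
D(P‖Q) = 3.4541 bits.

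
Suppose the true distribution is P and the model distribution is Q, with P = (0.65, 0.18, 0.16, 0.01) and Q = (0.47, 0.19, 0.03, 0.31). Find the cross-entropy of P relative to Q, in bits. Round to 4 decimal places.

1.9656 bits

H(P,Q) = −Σ p·log₂ q.
  −0.65·log₂(0.47) = 0.70802
  −0.18·log₂(0.19) = 0.43127
  −0.16·log₂(0.03) = 0.80942
  −0.01·log₂(0.31) = 0.01690
H(P,Q) = 1.9656 bits.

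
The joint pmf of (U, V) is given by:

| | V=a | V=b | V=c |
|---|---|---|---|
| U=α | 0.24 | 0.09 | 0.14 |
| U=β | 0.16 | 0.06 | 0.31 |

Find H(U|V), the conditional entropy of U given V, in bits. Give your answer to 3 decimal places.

Chain rule: H(U|V) = H(U,V) − H(V).
Marginals: p(U) = (0.4700, 0.5300), p(V) = (0.4000, 0.1500, 0.4500).
H(U,V) = 2.3942 bits; H(V) = 1.4577 bits.
H(U|V) = 2.3942 − 1.4577 = 0.937 bits.

0.937 bits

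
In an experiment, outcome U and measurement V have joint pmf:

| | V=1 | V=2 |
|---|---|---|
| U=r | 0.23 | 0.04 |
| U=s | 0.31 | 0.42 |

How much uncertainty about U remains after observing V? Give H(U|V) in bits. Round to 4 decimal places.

Chain rule: H(U|V) = H(U,V) − H(V).
Marginals: p(U) = (0.2700, 0.7300), p(V) = (0.5400, 0.4600).
H(U,V) = 1.7229 bits; H(V) = 0.9954 bits.
H(U|V) = 1.7229 − 0.9954 = 0.7275 bits.

0.7275 bits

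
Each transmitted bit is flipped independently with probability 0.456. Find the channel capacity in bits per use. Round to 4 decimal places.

Binary symmetric channel: C = 1 − h₂(ε) where h₂ is the binary entropy function.
h₂(0.456) = −0.456·log₂0.456 − 0.544·log₂0.544 = 0.9944.
C = 1 − 0.9944 = 0.0056 bits per channel use.

0.0056 bits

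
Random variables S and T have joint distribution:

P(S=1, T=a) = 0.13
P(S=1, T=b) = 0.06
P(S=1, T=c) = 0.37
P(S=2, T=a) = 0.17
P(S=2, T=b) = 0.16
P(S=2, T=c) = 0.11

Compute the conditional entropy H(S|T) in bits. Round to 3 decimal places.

Marginals: p(S) = (0.5600, 0.4400), p(T) = (0.3000, 0.2200, 0.4800).
H(S|T) = Σ p(T) · H(S|T=·).
  T=a: p=0.3000, H(S|T=a) = 0.9871
  T=b: p=0.2200, H(S|T=b) = 0.8454
  T=c: p=0.4800, H(S|T=c) = 0.7766
Weighted sum = 0.855 bits.

0.855 bits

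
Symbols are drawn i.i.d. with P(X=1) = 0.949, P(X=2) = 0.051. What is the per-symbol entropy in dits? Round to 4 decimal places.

H(X) = −Σ p·log₁₀ p.
  −(0.949)·log₁₀(0.949) = 0.02157
  −(0.051)·log₁₀(0.051) = 0.06591
Sum: 0.02157 + 0.06591 = 0.0875 dits.

0.0875 dits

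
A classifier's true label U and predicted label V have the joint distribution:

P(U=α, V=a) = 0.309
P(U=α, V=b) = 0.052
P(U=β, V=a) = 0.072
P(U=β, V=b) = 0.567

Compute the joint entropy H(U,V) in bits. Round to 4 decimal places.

1.4828 bits

H(U,V) = −Σ p(x,y)·log₂ p(x,y) over all 4 cells.
  cell (α,a): −0.309·log₂0.309 = 0.52355
  cell (α,b): −0.052·log₂0.052 = 0.22180
  cell (β,a): −0.072·log₂0.072 = 0.27330
  cell (β,b): −0.567·log₂0.567 = 0.46413
Sum = 1.4828 bits.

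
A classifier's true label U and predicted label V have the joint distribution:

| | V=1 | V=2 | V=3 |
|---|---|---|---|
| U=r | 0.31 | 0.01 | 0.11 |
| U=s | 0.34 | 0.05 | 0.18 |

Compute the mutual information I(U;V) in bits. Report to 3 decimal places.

Marginals: p(U) = (0.4300, 0.5700), p(V) = (0.6500, 0.0600, 0.2900).
I(U;V) = Σ p(x,y)·log₂[p(x,y)/(p(x)p(y))].
  (r,1): 0.31·log₂(1.1091) = 0.0463
  (r,2): 0.01·log₂(0.3876) = -0.0137
  (r,3): 0.11·log₂(0.8821) = -0.0199
  (s,1): 0.34·log₂(0.9177) = -0.0421
  (s,2): 0.05·log₂(1.4620) = 0.0274
  (s,3): 0.18·log₂(1.0889) = 0.0221
Sum = 0.020 bits.

0.020 bits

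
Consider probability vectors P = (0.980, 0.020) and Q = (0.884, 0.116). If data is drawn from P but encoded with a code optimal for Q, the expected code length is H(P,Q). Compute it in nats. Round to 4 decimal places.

0.1639 nats

H(P,Q) = −Σ p·ln q.
  −0.980·ln(0.884) = 0.12083
  −0.020·ln(0.116) = 0.04308
H(P,Q) = 0.1639 nats.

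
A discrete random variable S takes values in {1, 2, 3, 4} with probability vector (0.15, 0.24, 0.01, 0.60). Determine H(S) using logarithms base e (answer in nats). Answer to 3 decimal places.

H(S) = −Σ p·ln p.
  −(0.15)·ln(0.15) = 0.2846
  −(0.24)·ln(0.24) = 0.3425
  −(0.01)·ln(0.01) = 0.0461
  −(0.60)·ln(0.60) = 0.3065
Sum: 0.2846 + 0.3425 + 0.0461 + 0.3065 = 0.980 nats.

0.980 nats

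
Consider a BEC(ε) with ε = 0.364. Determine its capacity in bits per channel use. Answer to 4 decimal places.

Binary erasure channel: capacity C = 1 − ε.
C = 1 − 0.364 = 0.6360 bits per channel use.

0.6360 bits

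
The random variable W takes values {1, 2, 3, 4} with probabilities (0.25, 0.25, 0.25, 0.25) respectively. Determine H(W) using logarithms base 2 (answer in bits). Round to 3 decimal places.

2.000 bits

H(W) = −Σ p·log₂ p.
  −(0.25)·log₂(0.25) = 0.5000
  −(0.25)·log₂(0.25) = 0.5000
  −(0.25)·log₂(0.25) = 0.5000
  −(0.25)·log₂(0.25) = 0.5000
Sum: 0.5000 + 0.5000 + 0.5000 + 0.5000 = 2.000 bits.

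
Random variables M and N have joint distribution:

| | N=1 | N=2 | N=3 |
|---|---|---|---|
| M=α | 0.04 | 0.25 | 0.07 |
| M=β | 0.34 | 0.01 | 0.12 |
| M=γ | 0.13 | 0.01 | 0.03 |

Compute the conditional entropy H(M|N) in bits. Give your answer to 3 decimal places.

Marginals: p(M) = (0.3600, 0.4700, 0.1700), p(N) = (0.5100, 0.2700, 0.2200).
H(M|N) = Σ p(N) · H(M|N=·).
  N=1: p=0.5100, H(M|N=1) = 1.1807
  N=2: p=0.2700, H(M|N=2) = 0.4550
  N=3: p=0.2200, H(M|N=3) = 1.3946
Weighted sum = 1.032 bits.

1.032 bits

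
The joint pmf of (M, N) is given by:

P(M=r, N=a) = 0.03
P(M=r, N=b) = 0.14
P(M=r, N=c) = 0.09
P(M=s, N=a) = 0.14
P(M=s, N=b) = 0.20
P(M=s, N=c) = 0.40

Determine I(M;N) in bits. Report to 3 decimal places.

0.043 bits

Marginals: p(M) = (0.2600, 0.7400), p(N) = (0.1700, 0.3400, 0.4900).
I(M;N) = Σ p(x,y)·log₂[p(x,y)/(p(x)p(y))].
  (r,a): 0.03·log₂(0.6787) = -0.0168
  (r,b): 0.14·log₂(1.5837) = 0.0929
  (r,c): 0.09·log₂(0.7064) = -0.0451
  (s,a): 0.14·log₂(1.1129) = 0.0216
  (s,b): 0.20·log₂(0.7949) = -0.0662
  (s,c): 0.40·log₂(1.1031) = 0.0566
Sum = 0.043 bits.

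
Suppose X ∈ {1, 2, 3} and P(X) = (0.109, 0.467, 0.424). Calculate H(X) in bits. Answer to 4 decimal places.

H(X) = −Σ p·log₂ p.
  −(0.109)·log₂(0.109) = 0.34854
  −(0.467)·log₂(0.467) = 0.51300
  −(0.424)·log₂(0.424) = 0.52485
Sum: 0.34854 + 0.51300 + 0.52485 = 1.3864 bits.

1.3864 bits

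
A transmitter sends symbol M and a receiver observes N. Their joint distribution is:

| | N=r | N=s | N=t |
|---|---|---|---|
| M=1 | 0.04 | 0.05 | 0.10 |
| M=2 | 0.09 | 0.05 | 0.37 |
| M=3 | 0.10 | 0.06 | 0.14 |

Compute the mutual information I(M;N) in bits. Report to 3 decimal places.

Marginals: p(M) = (0.1900, 0.5100, 0.3000), p(N) = (0.2300, 0.1600, 0.6100).
I(M;N) = Σ p(x,y)·log₂[p(x,y)/(p(x)p(y))].
  (1,r): 0.04·log₂(0.9153) = -0.0051
  (1,s): 0.05·log₂(1.6447) = 0.0359
  (1,t): 0.10·log₂(0.8628) = -0.0213
  (2,r): 0.09·log₂(0.7673) = -0.0344
  (2,s): 0.05·log₂(0.6127) = -0.0353
  (2,t): 0.37·log₂(1.1893) = 0.0926
  (3,r): 0.10·log₂(1.4493) = 0.0535
  (3,s): 0.06·log₂(1.2500) = 0.0193
  (3,t): 0.14·log₂(0.7650) = -0.0541
Sum = 0.051 bits.

0.051 bits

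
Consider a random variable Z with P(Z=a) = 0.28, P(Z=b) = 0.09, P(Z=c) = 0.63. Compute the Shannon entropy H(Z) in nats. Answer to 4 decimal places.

0.8642 nats

H(Z) = −Σ p·ln p.
  −(0.28)·ln(0.28) = 0.35643
  −(0.09)·ln(0.09) = 0.21672
  −(0.63)·ln(0.63) = 0.29108
Sum: 0.35643 + 0.21672 + 0.29108 = 0.8642 nats.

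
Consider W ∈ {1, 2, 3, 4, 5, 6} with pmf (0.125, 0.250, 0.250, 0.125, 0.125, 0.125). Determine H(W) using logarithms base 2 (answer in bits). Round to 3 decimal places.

2.500 bits

H(W) = −Σ p·log₂ p.
  −(0.125)·log₂(0.125) = 0.3750
  −(0.250)·log₂(0.250) = 0.5000
  −(0.250)·log₂(0.250) = 0.5000
  −(0.125)·log₂(0.125) = 0.3750
  −(0.125)·log₂(0.125) = 0.3750
  −(0.125)·log₂(0.125) = 0.3750
Sum: 0.3750 + 0.5000 + 0.5000 + 0.3750 + 0.3750 + 0.3750 = 2.500 bits.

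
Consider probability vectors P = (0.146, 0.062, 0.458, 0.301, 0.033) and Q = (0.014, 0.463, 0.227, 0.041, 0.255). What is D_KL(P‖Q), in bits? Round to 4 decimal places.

D(P‖Q) = Σ p·log₂(p/q).
  0.146·log₂(0.146/0.014) = 0.49384
  0.062·log₂(0.062/0.463) = -0.17984
  0.458·log₂(0.458/0.227) = 0.46380
  0.301·log₂(0.301/0.041) = 0.86570
  0.033·log₂(0.033/0.255) = -0.09735
D(P‖Q) = 1.5461 bits.

1.5461 bits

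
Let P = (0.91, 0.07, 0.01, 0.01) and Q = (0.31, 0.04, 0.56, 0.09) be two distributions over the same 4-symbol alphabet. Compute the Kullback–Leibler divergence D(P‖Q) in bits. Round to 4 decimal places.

D(P‖Q) = Σ p·log₂(p/q).
  0.91·log₂(0.91/0.31) = 1.41377
  0.07·log₂(0.07/0.04) = 0.05651
  0.01·log₂(0.01/0.56) = -0.05807
  0.01·log₂(0.01/0.09) = -0.03170
D(P‖Q) = 1.3805 bits.

1.3805 bits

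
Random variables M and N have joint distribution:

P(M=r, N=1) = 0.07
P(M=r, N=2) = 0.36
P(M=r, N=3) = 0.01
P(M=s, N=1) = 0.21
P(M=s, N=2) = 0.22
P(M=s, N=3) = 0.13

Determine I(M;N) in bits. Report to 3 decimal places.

0.155 bits

Marginals: p(M) = (0.4400, 0.5600), p(N) = (0.2800, 0.5800, 0.1400).
I(M;N) = H(M) + H(N) − H(M,N).
H(M) = 0.9896, H(N) = 1.3671, H(M,N) = 2.2016.
I(M;N) = 0.9896 + 1.3671 − 2.2016 = 0.155 bits.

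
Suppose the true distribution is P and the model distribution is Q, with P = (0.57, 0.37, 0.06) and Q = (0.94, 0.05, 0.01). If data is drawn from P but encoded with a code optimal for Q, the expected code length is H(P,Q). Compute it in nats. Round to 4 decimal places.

H(P,Q) = −Σ p·ln q.
  −0.57·ln(0.94) = 0.03527
  −0.37·ln(0.05) = 1.10842
  −0.06·ln(0.01) = 0.27631
H(P,Q) = 1.4200 nats.

1.4200 nats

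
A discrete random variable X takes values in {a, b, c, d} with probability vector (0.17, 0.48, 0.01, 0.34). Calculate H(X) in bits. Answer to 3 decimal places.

1.538 bits

H(X) = −Σ p·log₂ p.
  −(0.17)·log₂(0.17) = 0.4346
  −(0.48)·log₂(0.48) = 0.5083
  −(0.01)·log₂(0.01) = 0.0664
  −(0.34)·log₂(0.34) = 0.5292
Sum: 0.4346 + 0.5083 + 0.0664 + 0.5292 = 1.538 bits.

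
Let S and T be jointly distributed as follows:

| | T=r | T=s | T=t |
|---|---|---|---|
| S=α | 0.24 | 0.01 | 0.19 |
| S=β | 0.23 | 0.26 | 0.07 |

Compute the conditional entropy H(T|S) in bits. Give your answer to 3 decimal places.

1.288 bits

Chain rule: H(T|S) = H(S,T) − H(S).
Marginals: p(S) = (0.4400, 0.5600), p(T) = (0.4700, 0.2700, 0.2600).
H(S,T) = 2.2773 bits; H(S) = 0.9896 bits.
H(T|S) = 2.2773 − 0.9896 = 1.288 bits.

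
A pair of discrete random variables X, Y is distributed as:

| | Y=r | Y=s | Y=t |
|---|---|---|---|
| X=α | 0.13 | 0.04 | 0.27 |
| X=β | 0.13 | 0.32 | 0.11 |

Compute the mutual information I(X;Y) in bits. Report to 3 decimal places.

Marginals: p(X) = (0.4400, 0.5600), p(Y) = (0.2600, 0.3600, 0.3800).
I(X;Y) = Σ p(x,y)·log₂[p(x,y)/(p(x)p(y))].
  (α,r): 0.13·log₂(1.1364) = 0.0240
  (α,s): 0.04·log₂(0.2525) = -0.0794
  (α,t): 0.27·log₂(1.6148) = 0.1867
  (β,r): 0.13·log₂(0.8929) = -0.0213
  (β,s): 0.32·log₂(1.5873) = 0.2133
  (β,t): 0.11·log₂(0.5169) = -0.1047
Sum = 0.219 bits.

0.219 bits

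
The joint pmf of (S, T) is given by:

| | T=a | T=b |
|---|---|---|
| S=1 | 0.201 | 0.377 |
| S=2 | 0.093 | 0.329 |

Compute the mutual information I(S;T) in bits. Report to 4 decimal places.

0.0140 bits

Marginals: p(S) = (0.5780, 0.4220), p(T) = (0.2940, 0.7060).
I(S;T) = Σ p(x,y)·log₂[p(x,y)/(p(x)p(y))].
  (1,a): 0.201·log₂(1.1828) = 0.04869
  (1,b): 0.377·log₂(0.9239) = -0.04307
  (2,a): 0.093·log₂(0.7496) = -0.03867
  (2,b): 0.329·log₂(1.1043) = 0.04708
Sum = 0.0140 bits.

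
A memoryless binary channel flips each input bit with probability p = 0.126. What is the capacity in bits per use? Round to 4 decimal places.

Binary symmetric channel: C = 1 − h₂(ε) where h₂ is the binary entropy function.
h₂(0.126) = −0.126·log₂0.126 − 0.874·log₂0.874 = 0.5464.
C = 1 − 0.5464 = 0.4536 bits per channel use.

0.4536 bits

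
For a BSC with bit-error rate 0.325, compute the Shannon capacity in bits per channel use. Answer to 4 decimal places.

Binary symmetric channel: C = 1 − h₂(ε) where h₂ is the binary entropy function.
h₂(0.325) = −0.325·log₂0.325 − 0.675·log₂0.675 = 0.9097.
C = 1 − 0.9097 = 0.0903 bits per channel use.

0.0903 bits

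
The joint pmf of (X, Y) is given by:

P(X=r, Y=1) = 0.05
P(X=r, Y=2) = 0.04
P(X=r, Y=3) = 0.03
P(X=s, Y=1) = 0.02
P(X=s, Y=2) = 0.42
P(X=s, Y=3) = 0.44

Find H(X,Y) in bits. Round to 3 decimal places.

1.713 bits

H(X,Y) = −Σ p(x,y)·log₂ p(x,y) over all 6 cells.
  cell (r,1): −0.05·log₂0.05 = 0.2161
  cell (r,2): −0.04·log₂0.04 = 0.1858
  cell (r,3): −0.03·log₂0.03 = 0.1518
  cell (s,1): −0.02·log₂0.02 = 0.1129
  cell (s,2): −0.42·log₂0.42 = 0.5256
  cell (s,3): −0.44·log₂0.44 = 0.5211
Sum = 1.713 bits.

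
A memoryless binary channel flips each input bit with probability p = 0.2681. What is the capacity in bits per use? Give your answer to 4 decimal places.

Binary symmetric channel: C = 1 − h₂(ε) where h₂ is the binary entropy function.
h₂(0.2681) = −0.2681·log₂0.2681 − 0.7319·log₂0.7319 = 0.8387.
C = 1 − 0.8387 = 0.1613 bits per channel use.

0.1613 bits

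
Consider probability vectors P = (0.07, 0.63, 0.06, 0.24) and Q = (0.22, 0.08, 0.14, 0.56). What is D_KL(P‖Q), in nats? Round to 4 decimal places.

D(P‖Q) = Σ p·ln(p/q).
  0.07·ln(0.07/0.22) = -0.08016
  0.63·ln(0.63/0.08) = 1.30013
  0.06·ln(0.06/0.14) = -0.05084
  0.24·ln(0.24/0.56) = -0.20335
D(P‖Q) = 0.9658 nats.

0.9658 nats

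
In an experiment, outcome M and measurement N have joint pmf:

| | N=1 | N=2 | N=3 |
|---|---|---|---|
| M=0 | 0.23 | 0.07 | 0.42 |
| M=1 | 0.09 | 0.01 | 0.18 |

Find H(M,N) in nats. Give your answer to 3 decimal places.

1.460 nats

H(M,N) = −Σ p(x,y)·ln p(x,y) over all 6 cells.
  cell (0,1): −0.23·ln0.23 = 0.3380
  cell (0,2): −0.07·ln0.07 = 0.1861
  cell (0,3): −0.42·ln0.42 = 0.3644
  cell (1,1): −0.09·ln0.09 = 0.2167
  cell (1,2): −0.01·ln0.01 = 0.0461
  cell (1,3): −0.18·ln0.18 = 0.3087
Sum = 1.460 nats.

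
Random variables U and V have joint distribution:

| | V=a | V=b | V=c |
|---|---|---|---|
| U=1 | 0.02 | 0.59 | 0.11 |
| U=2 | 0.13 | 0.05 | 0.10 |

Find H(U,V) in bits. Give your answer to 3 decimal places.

1.843 bits

H(U,V) = −Σ p(x,y)·log₂ p(x,y) over all 6 cells.
  cell (1,a): −0.02·log₂0.02 = 0.1129
  cell (1,b): −0.59·log₂0.59 = 0.4491
  cell (1,c): −0.11·log₂0.11 = 0.3503
  cell (2,a): −0.13·log₂0.13 = 0.3826
  cell (2,b): −0.05·log₂0.05 = 0.2161
  cell (2,c): −0.10·log₂0.10 = 0.3322
Sum = 1.843 bits.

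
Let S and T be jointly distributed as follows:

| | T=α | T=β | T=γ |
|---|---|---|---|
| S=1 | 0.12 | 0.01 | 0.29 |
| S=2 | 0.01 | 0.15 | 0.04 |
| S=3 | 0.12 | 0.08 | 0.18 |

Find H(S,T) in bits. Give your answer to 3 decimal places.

H(S,T) = −Σ p(x,y)·log₂ p(x,y) over all 9 cells.
  cell (1,α): −0.12·log₂0.12 = 0.3671
  cell (1,β): −0.01·log₂0.01 = 0.0664
  cell (1,γ): −0.29·log₂0.29 = 0.5179
  cell (2,α): −0.01·log₂0.01 = 0.0664
  cell (2,β): −0.15·log₂0.15 = 0.4105
  cell (2,γ): −0.04·log₂0.04 = 0.1858
  cell (3,α): −0.12·log₂0.12 = 0.3671
  cell (3,β): −0.08·log₂0.08 = 0.2915
  cell (3,γ): −0.18·log₂0.18 = 0.4453
Sum = 2.718 bits.

2.718 bits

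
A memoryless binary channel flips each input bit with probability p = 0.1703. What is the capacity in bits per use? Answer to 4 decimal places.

Binary symmetric channel: C = 1 − h₂(ε) where h₂ is the binary entropy function.
h₂(0.1703) = −0.1703·log₂0.1703 − 0.8297·log₂0.8297 = 0.6584.
C = 1 − 0.6584 = 0.3416 bits per channel use.

0.3416 bits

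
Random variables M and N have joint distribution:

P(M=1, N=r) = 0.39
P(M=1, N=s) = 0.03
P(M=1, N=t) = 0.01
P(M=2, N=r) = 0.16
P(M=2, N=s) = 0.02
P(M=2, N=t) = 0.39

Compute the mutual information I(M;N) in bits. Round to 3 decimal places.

0.391 bits

Marginals: p(M) = (0.4300, 0.5700), p(N) = (0.5500, 0.0500, 0.4000).
I(M;N) = H(M) + H(N) − H(M,N).
H(M) = 0.9858, H(N) = 1.2192, H(M,N) = 1.8137.
I(M;N) = 0.9858 + 1.2192 − 1.8137 = 0.391 bits.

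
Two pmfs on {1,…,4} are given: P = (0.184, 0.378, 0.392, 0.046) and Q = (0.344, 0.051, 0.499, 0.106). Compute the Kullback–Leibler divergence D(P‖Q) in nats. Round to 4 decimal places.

D(P‖Q) = Σ p·ln(p/q).
  0.184·ln(0.184/0.344) = -0.11513
  0.378·ln(0.378/0.051) = 0.75716
  0.392·ln(0.392/0.499) = -0.09461
  0.046·ln(0.046/0.106) = -0.03840
D(P‖Q) = 0.5090 nats.

0.5090 nats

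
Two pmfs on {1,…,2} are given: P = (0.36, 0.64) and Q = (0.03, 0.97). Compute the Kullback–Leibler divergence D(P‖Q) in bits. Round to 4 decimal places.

0.9066 bits

D(P‖Q) = Σ p·log₂(p/q).
  0.36·log₂(0.36/0.03) = 1.29059
  0.64·log₂(0.64/0.97) = -0.38394
D(P‖Q) = 0.9066 bits.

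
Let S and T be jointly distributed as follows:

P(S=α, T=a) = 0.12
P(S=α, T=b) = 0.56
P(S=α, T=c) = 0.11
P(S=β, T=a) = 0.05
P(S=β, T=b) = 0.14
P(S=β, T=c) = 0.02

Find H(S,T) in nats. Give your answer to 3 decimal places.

1.325 nats

H(S,T) = −Σ p(x,y)·ln p(x,y) over all 6 cells.
  cell (α,a): −0.12·ln0.12 = 0.2544
  cell (α,b): −0.56·ln0.56 = 0.3247
  cell (α,c): −0.11·ln0.11 = 0.2428
  cell (β,a): −0.05·ln0.05 = 0.1498
  cell (β,b): −0.14·ln0.14 = 0.2753
  cell (β,c): −0.02·ln0.02 = 0.0782
Sum = 1.325 nats.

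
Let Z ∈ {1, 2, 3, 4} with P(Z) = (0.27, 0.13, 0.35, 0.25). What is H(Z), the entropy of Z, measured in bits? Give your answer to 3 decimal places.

H(Z) = −Σ p·log₂ p.
  −(0.27)·log₂(0.27) = 0.5100
  −(0.13)·log₂(0.13) = 0.3826
  −(0.35)·log₂(0.35) = 0.5301
  −(0.25)·log₂(0.25) = 0.5000
Sum: 0.5100 + 0.3826 + 0.5301 + 0.5000 = 1.923 bits.

1.923 bits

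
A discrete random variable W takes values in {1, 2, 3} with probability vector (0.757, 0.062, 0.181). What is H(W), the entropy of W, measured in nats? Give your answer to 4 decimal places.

0.6925 nats

H(W) = −Σ p·ln p.
  −(0.757)·ln(0.757) = 0.21074
  −(0.062)·ln(0.062) = 0.17240
  −(0.181)·ln(0.181) = 0.30938
Sum: 0.21074 + 0.17240 + 0.30938 = 0.6925 nats.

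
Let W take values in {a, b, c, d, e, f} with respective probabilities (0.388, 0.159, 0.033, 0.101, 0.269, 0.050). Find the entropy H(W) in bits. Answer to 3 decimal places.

H(W) = −Σ p·log₂ p.
  −(0.388)·log₂(0.388) = 0.5300
  −(0.159)·log₂(0.159) = 0.4218
  −(0.033)·log₂(0.033) = 0.1624
  −(0.101)·log₂(0.101) = 0.3341
  −(0.269)·log₂(0.269) = 0.5096
  −(0.050)·log₂(0.050) = 0.2161
Sum: 0.5300 + 0.4218 + 0.1624 + 0.3341 + 0.5096 + 0.2161 = 2.174 bits.

2.174 bits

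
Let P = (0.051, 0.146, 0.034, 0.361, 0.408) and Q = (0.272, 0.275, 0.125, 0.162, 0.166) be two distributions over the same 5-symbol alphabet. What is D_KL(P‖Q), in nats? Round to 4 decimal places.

D(P‖Q) = Σ p·ln(p/q).
  0.051·ln(0.051/0.272) = -0.08537
  0.146·ln(0.146/0.275) = -0.09244
  0.034·ln(0.034/0.125) = -0.04427
  0.361·ln(0.361/0.162) = 0.28926
  0.408·ln(0.408/0.166) = 0.36691
D(P‖Q) = 0.4341 nats.

0.4341 nats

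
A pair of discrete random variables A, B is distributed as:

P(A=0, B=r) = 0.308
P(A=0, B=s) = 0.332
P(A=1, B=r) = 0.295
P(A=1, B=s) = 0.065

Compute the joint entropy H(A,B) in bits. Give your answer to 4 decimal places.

1.8273 bits

H(A,B) = −Σ p(x,y)·log₂ p(x,y) over all 4 cells.
  cell (0,r): −0.308·log₂0.308 = 0.52329
  cell (0,s): −0.332·log₂0.332 = 0.52813
  cell (1,r): −0.295·log₂0.295 = 0.51956
  cell (1,s): −0.065·log₂0.065 = 0.25632
Sum = 1.8273 bits.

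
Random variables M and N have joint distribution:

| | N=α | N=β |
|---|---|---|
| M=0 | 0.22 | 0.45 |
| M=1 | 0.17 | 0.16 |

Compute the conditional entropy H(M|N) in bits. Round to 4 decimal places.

Marginals: p(M) = (0.6700, 0.3300), p(N) = (0.3900, 0.6100).
H(M|N) = Σ p(N) · H(M|N=·).
  N=α: p=0.3900, H(M|N=α) = 0.9881
  N=β: p=0.6100, H(M|N=β) = 0.8302
Weighted sum = 0.8918 bits.

0.8918 bits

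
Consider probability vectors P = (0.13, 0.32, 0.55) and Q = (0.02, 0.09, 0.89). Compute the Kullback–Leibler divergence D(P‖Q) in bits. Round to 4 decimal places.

D(P‖Q) = Σ p·log₂(p/q).
  0.13·log₂(0.13/0.02) = 0.35106
  0.32·log₂(0.32/0.09) = 0.58562
  0.55·log₂(0.55/0.89) = -0.38191
D(P‖Q) = 0.5548 bits.

0.5548 bits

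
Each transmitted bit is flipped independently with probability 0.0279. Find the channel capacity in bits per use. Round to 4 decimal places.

0.8163 bits

Binary symmetric channel: C = 1 − h₂(ε) where h₂ is the binary entropy function.
h₂(0.0279) = −0.0279·log₂0.0279 − 0.9721·log₂0.9721 = 0.1837.
C = 1 − 0.1837 = 0.8163 bits per channel use.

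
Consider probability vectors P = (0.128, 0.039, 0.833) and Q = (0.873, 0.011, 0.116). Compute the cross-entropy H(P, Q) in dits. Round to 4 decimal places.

0.8632 dits

H(P,Q) = −Σ p·log₁₀ q.
  −0.128·log₁₀(0.873) = 0.00755
  −0.039·log₁₀(0.011) = 0.07639
  −0.833·log₁₀(0.116) = 0.77931
H(P,Q) = 0.8632 dits.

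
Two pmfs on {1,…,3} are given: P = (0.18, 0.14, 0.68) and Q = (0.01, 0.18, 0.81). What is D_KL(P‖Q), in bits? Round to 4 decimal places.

D(P‖Q) = Σ p·log₂(p/q).
  0.18·log₂(0.18/0.01) = 0.75059
  0.14·log₂(0.14/0.18) = -0.05076
  0.68·log₂(0.68/0.81) = -0.17162
D(P‖Q) = 0.5282 bits.

0.5282 bits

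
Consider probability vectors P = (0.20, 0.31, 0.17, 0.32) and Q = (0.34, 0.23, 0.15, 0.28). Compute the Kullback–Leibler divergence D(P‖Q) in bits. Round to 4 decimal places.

0.0727 bits

D(P‖Q) = Σ p·log₂(p/q).
  0.20·log₂(0.20/0.34) = -0.15311
  0.31·log₂(0.31/0.23) = 0.13350
  0.17·log₂(0.17/0.15) = 0.03070
  0.32·log₂(0.32/0.28) = 0.06165
D(P‖Q) = 0.0727 bits.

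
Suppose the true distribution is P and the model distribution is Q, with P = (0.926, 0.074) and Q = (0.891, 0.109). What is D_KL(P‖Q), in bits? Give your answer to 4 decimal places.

D(P‖Q) = Σ p·log₂(p/q).
  0.926·log₂(0.926/0.891) = 0.05147
  0.074·log₂(0.074/0.109) = -0.04135
D(P‖Q) = 0.0101 bits.

0.0101 bits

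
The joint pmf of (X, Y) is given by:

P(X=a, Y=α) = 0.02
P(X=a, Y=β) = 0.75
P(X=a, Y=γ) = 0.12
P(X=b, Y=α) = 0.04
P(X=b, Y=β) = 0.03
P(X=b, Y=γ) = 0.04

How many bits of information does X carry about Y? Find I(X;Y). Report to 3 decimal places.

Marginals: p(X) = (0.8900, 0.1100), p(Y) = (0.0600, 0.7800, 0.1600).
I(X;Y) = H(X) + H(Y) − H(X,Y).
H(X) = 0.4999, H(Y) = 0.9461, H(X,Y) = 1.3145.
I(X;Y) = 0.4999 + 0.9461 − 1.3145 = 0.132 bits.

0.132 bits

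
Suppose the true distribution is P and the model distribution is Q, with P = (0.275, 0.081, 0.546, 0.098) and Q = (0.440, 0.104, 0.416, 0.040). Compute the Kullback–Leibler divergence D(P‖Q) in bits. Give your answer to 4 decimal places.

0.1252 bits

D(P‖Q) = Σ p·log₂(p/q).
  0.275·log₂(0.275/0.440) = -0.18647
  0.081·log₂(0.081/0.104) = -0.02921
  0.546·log₂(0.546/0.416) = 0.21421
  0.098·log₂(0.098/0.040) = 0.12669
D(P‖Q) = 0.1252 bits.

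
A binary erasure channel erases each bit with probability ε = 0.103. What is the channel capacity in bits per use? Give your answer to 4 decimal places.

Binary erasure channel: capacity C = 1 − ε.
C = 1 − 0.103 = 0.8970 bits per channel use.

0.8970 bits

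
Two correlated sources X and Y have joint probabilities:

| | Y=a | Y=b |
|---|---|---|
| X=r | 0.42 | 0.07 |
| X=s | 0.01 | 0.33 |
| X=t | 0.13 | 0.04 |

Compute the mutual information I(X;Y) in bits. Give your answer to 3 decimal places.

0.501 bits

Marginals: p(X) = (0.4900, 0.3400, 0.1700), p(Y) = (0.5600, 0.4400).
I(X;Y) = Σ p(x,y)·log₂[p(x,y)/(p(x)p(y))].
  (r,a): 0.42·log₂(1.5306) = 0.2579
  (r,b): 0.07·log₂(0.3247) = -0.1136
  (s,a): 0.01·log₂(0.0525) = -0.0425
  (s,b): 0.33·log₂(2.2059) = 0.3766
  (t,a): 0.13·log₂(1.3655) = 0.0584
  (t,b): 0.04·log₂(0.5348) = -0.0361
Sum = 0.501 bits.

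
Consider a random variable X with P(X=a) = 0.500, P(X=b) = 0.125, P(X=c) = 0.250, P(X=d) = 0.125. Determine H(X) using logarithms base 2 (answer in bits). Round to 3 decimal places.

H(X) = −Σ p·log₂ p.
  −(0.500)·log₂(0.500) = 0.5000
  −(0.125)·log₂(0.125) = 0.3750
  −(0.250)·log₂(0.250) = 0.5000
  −(0.125)·log₂(0.125) = 0.3750
Sum: 0.5000 + 0.3750 + 0.5000 + 0.3750 = 1.750 bits.

1.750 bits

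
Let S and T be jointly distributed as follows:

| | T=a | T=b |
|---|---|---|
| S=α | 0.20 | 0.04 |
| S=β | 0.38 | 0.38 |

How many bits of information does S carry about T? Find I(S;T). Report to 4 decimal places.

0.0654 bits

Marginals: p(S) = (0.2400, 0.7600), p(T) = (0.5800, 0.4200).
I(S;T) = Σ p(x,y)·log₂[p(x,y)/(p(x)p(y))].
  (α,a): 0.20·log₂(1.4368) = 0.10457
  (α,b): 0.04·log₂(0.3968) = -0.05334
  (β,a): 0.38·log₂(0.8621) = -0.08137
  (β,b): 0.38·log₂(1.1905) = 0.09558
Sum = 0.0654 bits.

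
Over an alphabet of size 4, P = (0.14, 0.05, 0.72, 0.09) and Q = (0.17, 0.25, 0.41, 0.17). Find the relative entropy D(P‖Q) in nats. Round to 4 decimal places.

D(P‖Q) = Σ p·ln(p/q).
  0.14·ln(0.14/0.17) = -0.02718
  0.05·ln(0.05/0.25) = -0.08047
  0.72·ln(0.72/0.41) = 0.40543
  0.09·ln(0.09/0.17) = -0.05724
D(P‖Q) = 0.2405 nats.

0.2405 nats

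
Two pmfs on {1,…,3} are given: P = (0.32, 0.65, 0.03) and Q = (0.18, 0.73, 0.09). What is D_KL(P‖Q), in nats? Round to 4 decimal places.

D(P‖Q) = Σ p·ln(p/q).
  0.32·ln(0.32/0.18) = 0.18412
  0.65·ln(0.65/0.73) = -0.07545
  0.03·ln(0.03/0.09) = -0.03296
D(P‖Q) = 0.0757 nats.

0.0757 nats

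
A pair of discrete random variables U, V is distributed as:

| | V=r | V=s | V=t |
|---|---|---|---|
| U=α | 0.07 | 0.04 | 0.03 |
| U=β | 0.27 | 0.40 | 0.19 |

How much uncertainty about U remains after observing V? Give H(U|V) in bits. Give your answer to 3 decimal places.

0.569 bits

Chain rule: H(U|V) = H(U,V) − H(V).
Marginals: p(U) = (0.1400, 0.8600), p(V) = (0.3400, 0.4400, 0.2200).
H(U,V) = 2.1001 bits; H(V) = 1.5309 bits.
H(U|V) = 2.1001 − 1.5309 = 0.569 bits.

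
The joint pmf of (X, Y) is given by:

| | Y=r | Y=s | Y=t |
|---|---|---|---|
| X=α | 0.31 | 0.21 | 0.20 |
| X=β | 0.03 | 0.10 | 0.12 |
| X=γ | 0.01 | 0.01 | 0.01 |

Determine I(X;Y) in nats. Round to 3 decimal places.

Marginals: p(X) = (0.7200, 0.2500, 0.0300), p(Y) = (0.3500, 0.3200, 0.3300).
I(X;Y) = Σ p(x,y)·ln[p(x,y)/(p(x)p(y))].
  (α,r): 0.31·ln(1.2302) = 0.0642
  (α,s): 0.21·ln(0.9115) = -0.0195
  (α,t): 0.20·ln(0.8418) = -0.0345
  (β,r): 0.03·ln(0.3429) = -0.0321
  (β,s): 0.10·ln(1.2500) = 0.0223
  (β,t): 0.12·ln(1.4545) = 0.0450
  (γ,r): 0.01·ln(0.9524) = -0.0005
  (γ,s): 0.01·ln(1.0417) = 0.0004
  (γ,t): 0.01·ln(1.0101) = 0.0001
Sum = 0.045 nats.

0.045 nats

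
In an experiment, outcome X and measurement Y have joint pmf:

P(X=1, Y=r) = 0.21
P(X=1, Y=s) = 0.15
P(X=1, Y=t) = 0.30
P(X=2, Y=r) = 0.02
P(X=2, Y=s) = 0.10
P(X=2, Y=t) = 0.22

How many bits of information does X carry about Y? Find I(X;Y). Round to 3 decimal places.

0.073 bits

Marginals: p(X) = (0.6600, 0.3400), p(Y) = (0.2300, 0.2500, 0.5200).
I(X;Y) = Σ p(x,y)·log₂[p(x,y)/(p(x)p(y))].
  (1,r): 0.21·log₂(1.3834) = 0.0983
  (1,s): 0.15·log₂(0.9091) = -0.0206
  (1,t): 0.30·log₂(0.8741) = -0.0582
  (2,r): 0.02·log₂(0.2558) = -0.0393
  (2,s): 0.10·log₂(1.1765) = 0.0234
  (2,t): 0.22·log₂(1.2443) = 0.0694
Sum = 0.073 bits.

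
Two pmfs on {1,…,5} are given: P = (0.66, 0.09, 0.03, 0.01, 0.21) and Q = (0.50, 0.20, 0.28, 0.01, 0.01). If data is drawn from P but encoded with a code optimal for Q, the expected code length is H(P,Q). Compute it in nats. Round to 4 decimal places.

1.6537 nats

H(P,Q) = −Σ p·ln q.
  −0.66·ln(0.50) = 0.45748
  −0.09·ln(0.20) = 0.14485
  −0.03·ln(0.28) = 0.03819
  −0.01·ln(0.01) = 0.04605
  −0.21·ln(0.01) = 0.96709
H(P,Q) = 1.6537 nats.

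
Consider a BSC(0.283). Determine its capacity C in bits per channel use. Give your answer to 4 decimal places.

0.1405 bits

Binary symmetric channel: C = 1 − h₂(ε) where h₂ is the binary entropy function.
h₂(0.283) = −0.283·log₂0.283 − 0.717·log₂0.717 = 0.8595.
C = 1 − 0.8595 = 0.1405 bits per channel use.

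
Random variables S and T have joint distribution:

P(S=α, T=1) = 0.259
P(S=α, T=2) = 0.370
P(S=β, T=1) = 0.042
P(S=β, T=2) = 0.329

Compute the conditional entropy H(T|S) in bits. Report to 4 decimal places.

Marginals: p(S) = (0.6290, 0.3710), p(T) = (0.3010, 0.6990).
H(T|S) = Σ p(S) · H(T|S=·).
  S=α: p=0.6290, H(T|S=α) = 0.9774
  S=β: p=0.3710, H(T|S=β) = 0.5095
Weighted sum = 0.8038 bits.

0.8038 bits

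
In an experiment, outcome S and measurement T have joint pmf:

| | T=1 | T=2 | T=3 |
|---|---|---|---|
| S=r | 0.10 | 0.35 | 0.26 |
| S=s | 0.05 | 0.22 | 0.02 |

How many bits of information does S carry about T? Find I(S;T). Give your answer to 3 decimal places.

0.079 bits

Marginals: p(S) = (0.7100, 0.2900), p(T) = (0.1500, 0.5700, 0.2800).
I(S;T) = H(S) + H(T) − H(S,T).
H(S) = 0.8687, H(T) = 1.3870, H(S,T) = 2.1771.
I(S;T) = 0.8687 + 1.3870 − 2.1771 = 0.079 bits.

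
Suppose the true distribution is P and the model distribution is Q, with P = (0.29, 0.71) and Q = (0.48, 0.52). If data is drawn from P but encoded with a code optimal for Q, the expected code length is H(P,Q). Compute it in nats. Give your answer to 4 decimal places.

0.6771 nats

H(P,Q) = −Σ p·ln q.
  −0.29·ln(0.48) = 0.21285
  −0.71·ln(0.52) = 0.46429
H(P,Q) = 0.6771 nats.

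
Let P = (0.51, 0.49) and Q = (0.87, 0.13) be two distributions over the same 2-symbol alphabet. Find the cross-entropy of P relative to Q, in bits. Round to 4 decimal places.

H(P,Q) = −Σ p·log₂ q.
  −0.51·log₂(0.87) = 0.10247
  −0.49·log₂(0.13) = 1.44227
H(P,Q) = 1.5447 bits.

1.5447 bits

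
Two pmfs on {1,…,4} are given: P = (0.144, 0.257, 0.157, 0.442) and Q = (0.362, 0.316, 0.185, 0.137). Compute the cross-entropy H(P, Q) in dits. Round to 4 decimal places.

H(P,Q) = −Σ p·log₁₀ q.
  −0.144·log₁₀(0.362) = 0.06355
  −0.257·log₁₀(0.316) = 0.12858
  −0.157·log₁₀(0.185) = 0.11505
  −0.442·log₁₀(0.137) = 0.38157
H(P,Q) = 0.6887 dits.

0.6887 dits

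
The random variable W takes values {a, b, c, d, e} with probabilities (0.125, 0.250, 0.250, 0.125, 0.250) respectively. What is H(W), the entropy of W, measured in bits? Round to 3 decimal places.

H(W) = −Σ p·log₂ p.
  −(0.125)·log₂(0.125) = 0.3750
  −(0.250)·log₂(0.250) = 0.5000
  −(0.250)·log₂(0.250) = 0.5000
  −(0.125)·log₂(0.125) = 0.3750
  −(0.250)·log₂(0.250) = 0.5000
Sum: 0.3750 + 0.5000 + 0.5000 + 0.3750 + 0.5000 = 2.250 bits.

2.250 bits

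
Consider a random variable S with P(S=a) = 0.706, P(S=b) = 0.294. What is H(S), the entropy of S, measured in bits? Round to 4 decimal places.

H(S) = −Σ p·log₂ p.
  −(0.706)·log₂(0.706) = 0.35460
  −(0.294)·log₂(0.294) = 0.51924
Sum: 0.35460 + 0.51924 = 0.8738 bits.

0.8738 bits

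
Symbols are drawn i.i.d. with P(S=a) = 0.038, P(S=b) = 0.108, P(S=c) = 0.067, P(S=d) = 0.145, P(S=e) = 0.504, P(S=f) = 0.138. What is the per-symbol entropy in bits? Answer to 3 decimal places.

2.084 bits

H(S) = −Σ p·log₂ p.
  −(0.038)·log₂(0.038) = 0.1793
  −(0.108)·log₂(0.108) = 0.3468
  −(0.067)·log₂(0.067) = 0.2613
  −(0.145)·log₂(0.145) = 0.4040
  −(0.504)·log₂(0.504) = 0.4982
  −(0.138)·log₂(0.138) = 0.3943
Sum: 0.1793 + 0.3468 + 0.2613 + 0.4040 + 0.4982 + 0.3943 = 2.084 bits.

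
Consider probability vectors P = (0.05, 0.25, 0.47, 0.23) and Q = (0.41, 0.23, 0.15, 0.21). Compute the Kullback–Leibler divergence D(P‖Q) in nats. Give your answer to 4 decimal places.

0.4733 nats

D(P‖Q) = Σ p·ln(p/q).
  0.05·ln(0.05/0.41) = -0.10521
  0.25·ln(0.25/0.23) = 0.02085
  0.47·ln(0.47/0.15) = 0.53679
  0.23·ln(0.23/0.21) = 0.02092
D(P‖Q) = 0.4733 nats.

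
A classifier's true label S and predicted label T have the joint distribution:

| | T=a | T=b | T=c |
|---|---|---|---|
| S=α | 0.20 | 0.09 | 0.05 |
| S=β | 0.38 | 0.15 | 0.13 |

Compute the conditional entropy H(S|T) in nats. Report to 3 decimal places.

0.639 nats

Chain rule: H(S|T) = H(S,T) − H(T).
Marginals: p(S) = (0.3400, 0.6600), p(T) = (0.5800, 0.2400, 0.1800).
H(S,T) = 1.6059 nats; H(T) = 0.9671 nats.
H(S|T) = 1.6059 − 0.9671 = 0.639 nats.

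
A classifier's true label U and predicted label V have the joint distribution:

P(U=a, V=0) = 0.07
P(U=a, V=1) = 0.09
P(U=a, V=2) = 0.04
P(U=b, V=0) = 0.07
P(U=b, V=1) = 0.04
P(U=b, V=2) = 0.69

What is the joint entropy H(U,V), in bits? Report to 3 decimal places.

H(U,V) = −Σ p(x,y)·log₂ p(x,y) over all 6 cells.
  cell (a,0): −0.07·log₂0.07 = 0.2686
  cell (a,1): −0.09·log₂0.09 = 0.3127
  cell (a,2): −0.04·log₂0.04 = 0.1858
  cell (b,0): −0.07·log₂0.07 = 0.2686
  cell (b,1): −0.04·log₂0.04 = 0.1858
  cell (b,2): −0.69·log₂0.69 = 0.3694
Sum = 1.591 bits.

1.591 bits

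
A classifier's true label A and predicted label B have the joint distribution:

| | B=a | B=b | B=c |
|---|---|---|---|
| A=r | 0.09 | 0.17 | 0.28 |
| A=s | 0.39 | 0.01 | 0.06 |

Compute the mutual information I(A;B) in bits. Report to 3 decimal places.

Marginals: p(A) = (0.5400, 0.4600), p(B) = (0.4800, 0.1800, 0.3400).
I(A;B) = Σ p(x,y)·log₂[p(x,y)/(p(x)p(y))].
  (r,a): 0.09·log₂(0.3472) = -0.1373
  (r,b): 0.17·log₂(1.7490) = 0.1371
  (r,c): 0.28·log₂(1.5251) = 0.1705
  (s,a): 0.39·log₂(1.7663) = 0.3201
  (s,b): 0.01·log₂(0.1208) = -0.0305
  (s,c): 0.06·log₂(0.3836) = -0.0829
Sum = 0.377 bits.

0.377 bits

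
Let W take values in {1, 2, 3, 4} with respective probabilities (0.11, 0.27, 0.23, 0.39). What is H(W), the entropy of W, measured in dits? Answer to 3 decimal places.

0.565 dits

H(W) = −Σ p·log₁₀ p.
  −(0.11)·log₁₀(0.11) = 0.1054
  −(0.27)·log₁₀(0.27) = 0.1535
  −(0.23)·log₁₀(0.23) = 0.1468
  −(0.39)·log₁₀(0.39) = 0.1595
Sum: 0.1054 + 0.1535 + 0.1468 + 0.1595 = 0.565 dits.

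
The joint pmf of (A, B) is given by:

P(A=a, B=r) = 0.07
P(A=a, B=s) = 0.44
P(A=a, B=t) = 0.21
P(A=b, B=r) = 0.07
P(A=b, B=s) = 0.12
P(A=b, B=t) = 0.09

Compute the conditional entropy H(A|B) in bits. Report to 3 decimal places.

0.824 bits

Chain rule: H(A|B) = H(A,B) − H(B).
Marginals: p(A) = (0.7200, 0.2800), p(B) = (0.1400, 0.5600, 0.3000).
H(A,B) = 2.2108 bits; H(B) = 1.3866 bits.
H(A|B) = 2.2108 − 1.3866 = 0.824 bits.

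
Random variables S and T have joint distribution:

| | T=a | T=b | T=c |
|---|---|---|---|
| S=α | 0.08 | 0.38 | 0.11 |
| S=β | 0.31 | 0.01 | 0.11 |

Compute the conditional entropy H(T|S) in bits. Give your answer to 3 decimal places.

1.127 bits

Marginals: p(S) = (0.5700, 0.4300), p(T) = (0.3900, 0.3900, 0.2200).
H(T|S) = Σ p(S) · H(T|S=·).
  S=α: p=0.5700, H(T|S=α) = 1.2456
  S=β: p=0.4300, H(T|S=β) = 0.9697
Weighted sum = 1.127 bits.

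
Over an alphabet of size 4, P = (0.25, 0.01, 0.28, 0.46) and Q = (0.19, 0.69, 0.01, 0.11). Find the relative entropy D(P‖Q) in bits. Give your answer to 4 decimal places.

2.3335 bits

D(P‖Q) = Σ p·log₂(p/q).
  0.25·log₂(0.25/0.19) = 0.09898
  0.01·log₂(0.01/0.69) = -0.06109
  0.28·log₂(0.28/0.01) = 1.34606
  0.46·log₂(0.46/0.11) = 0.94950
D(P‖Q) = 2.3335 bits.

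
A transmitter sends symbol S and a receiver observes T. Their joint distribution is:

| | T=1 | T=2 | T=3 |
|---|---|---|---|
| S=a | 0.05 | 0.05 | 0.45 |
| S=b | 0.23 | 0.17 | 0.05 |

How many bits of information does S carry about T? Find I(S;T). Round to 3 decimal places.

Marginals: p(S) = (0.5500, 0.4500), p(T) = (0.2800, 0.2200, 0.5000).
I(S;T) = H(S) + H(T) − H(S,T).
H(S) = 0.9928, H(T) = 1.4948, H(S,T) = 2.0889.
I(S;T) = 0.9928 + 1.4948 − 2.0889 = 0.399 bits.

0.399 bits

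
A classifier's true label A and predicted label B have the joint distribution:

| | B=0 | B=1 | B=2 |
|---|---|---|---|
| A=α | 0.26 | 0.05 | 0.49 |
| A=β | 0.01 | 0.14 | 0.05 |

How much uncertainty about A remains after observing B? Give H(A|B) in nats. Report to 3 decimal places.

0.319 nats

Marginals: p(A) = (0.8000, 0.2000), p(B) = (0.2700, 0.1900, 0.5400).
H(A|B) = Σ p(B) · H(A|B=·).
  B=0: p=0.2700, H(A|B=0) = 0.1584
  B=1: p=0.1900, H(A|B=1) = 0.5763
  B=2: p=0.5400, H(A|B=2) = 0.3085
Weighted sum = 0.319 nats.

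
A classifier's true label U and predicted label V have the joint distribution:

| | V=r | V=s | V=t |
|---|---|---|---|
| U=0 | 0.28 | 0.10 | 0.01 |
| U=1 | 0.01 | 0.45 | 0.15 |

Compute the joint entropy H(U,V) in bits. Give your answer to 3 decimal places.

H(U,V) = −Σ p(x,y)·log₂ p(x,y) over all 6 cells.
  cell (0,r): −0.28·log₂0.28 = 0.5142
  cell (0,s): −0.10·log₂0.10 = 0.3322
  cell (0,t): −0.01·log₂0.01 = 0.0664
  cell (1,r): −0.01·log₂0.01 = 0.0664
  cell (1,s): −0.45·log₂0.45 = 0.5184
  cell (1,t): −0.15·log₂0.15 = 0.4105
Sum = 1.908 bits.

1.908 bits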